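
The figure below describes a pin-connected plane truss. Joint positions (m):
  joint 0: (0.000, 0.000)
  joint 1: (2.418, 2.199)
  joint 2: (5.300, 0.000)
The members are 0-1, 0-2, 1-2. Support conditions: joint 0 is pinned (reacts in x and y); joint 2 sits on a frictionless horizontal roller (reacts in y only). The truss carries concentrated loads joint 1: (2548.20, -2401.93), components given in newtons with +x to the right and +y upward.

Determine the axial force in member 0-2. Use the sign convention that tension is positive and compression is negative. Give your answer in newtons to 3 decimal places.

2821.826

N=3 nodes, M=3 members, R=3 reactions → 2N=6, M+R=6
member 0 (0-1): L=3.2684, (cx,cy)=(0.7398,0.6728)
member 1 (0-2): L=5.3000, (cx,cy)=(1.0000,0.0000)
member 2 (1-2): L=3.6251, (cx,cy)=(0.7950,-0.6066)
solve A·x = −loads:
  F[0-1] = -369.8571 N (compression)
  F[0-2] = +2821.8260 N (tension)
  F[1-2] = -3549.4342 N (compression)
  Rx@0 = -2548.2000 N
  Ry@0 = +248.8435 N
  Ry@2 = +2153.0865 N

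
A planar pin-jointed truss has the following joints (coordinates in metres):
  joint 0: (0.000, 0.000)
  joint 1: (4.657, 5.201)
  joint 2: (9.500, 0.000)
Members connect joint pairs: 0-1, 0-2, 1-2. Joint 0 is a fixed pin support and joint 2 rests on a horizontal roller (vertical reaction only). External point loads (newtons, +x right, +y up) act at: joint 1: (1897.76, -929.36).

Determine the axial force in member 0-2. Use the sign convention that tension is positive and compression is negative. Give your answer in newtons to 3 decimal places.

1391.681

N=3 nodes, M=3 members, R=3 reactions → 2N=6, M+R=6
member 0 (0-1): L=6.9813, (cx,cy)=(0.6671,0.7450)
member 1 (0-2): L=9.5000, (cx,cy)=(1.0000,0.0000)
member 2 (1-2): L=7.1067, (cx,cy)=(0.6815,-0.7318)
solve A·x = −loads:
  F[0-1] = +758.6581 N (tension)
  F[0-2] = +1391.6811 N (tension)
  F[1-2] = -2042.1736 N (compression)
  Rx@0 = -1897.7600 N
  Ry@0 = -565.1957 N
  Ry@2 = +1494.5557 N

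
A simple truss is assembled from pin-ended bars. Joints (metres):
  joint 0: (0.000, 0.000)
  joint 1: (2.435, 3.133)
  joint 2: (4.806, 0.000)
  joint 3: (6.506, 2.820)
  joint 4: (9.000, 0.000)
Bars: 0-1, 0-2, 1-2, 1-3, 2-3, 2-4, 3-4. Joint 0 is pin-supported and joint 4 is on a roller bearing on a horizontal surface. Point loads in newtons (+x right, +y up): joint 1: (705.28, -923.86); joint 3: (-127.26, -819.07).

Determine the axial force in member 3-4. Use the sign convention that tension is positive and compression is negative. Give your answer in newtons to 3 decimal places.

N=5 nodes, M=7 members, R=3 reactions → 2N=10, M+R=10
member 0 (0-1): L=3.9680, (cx,cy)=(0.6137,0.7896)
member 1 (0-2): L=4.8060, (cx,cy)=(1.0000,0.0000)
member 2 (1-2): L=3.9290, (cx,cy)=(0.6035,-0.7974)
member 3 (1-3): L=4.0830, (cx,cy)=(0.9971,-0.0767)
member 4 (2-3): L=3.2928, (cx,cy)=(0.5163,0.8564)
member 5 (2-4): L=4.1940, (cx,cy)=(1.0000,0.0000)
member 6 (3-4): L=3.7646, (cx,cy)=(0.6625,-0.7491)
solve A·x = −loads:
  F[0-1] = -880.5268 N (compression)
  F[0-2] = +1118.3653 N (tension)
  F[1-2] = -176.9013 N (compression)
  F[1-3] = -1142.2344 N (compression)
  F[2-3] = +164.7096 N (tension)
  F[2-4] = +926.5768 N (tension)
  F[3-4] = -1398.6441 N (compression)
  Rx@0 = -578.0200 N
  Ry@0 = +695.2369 N
  Ry@4 = +1047.6931 N

-1398.644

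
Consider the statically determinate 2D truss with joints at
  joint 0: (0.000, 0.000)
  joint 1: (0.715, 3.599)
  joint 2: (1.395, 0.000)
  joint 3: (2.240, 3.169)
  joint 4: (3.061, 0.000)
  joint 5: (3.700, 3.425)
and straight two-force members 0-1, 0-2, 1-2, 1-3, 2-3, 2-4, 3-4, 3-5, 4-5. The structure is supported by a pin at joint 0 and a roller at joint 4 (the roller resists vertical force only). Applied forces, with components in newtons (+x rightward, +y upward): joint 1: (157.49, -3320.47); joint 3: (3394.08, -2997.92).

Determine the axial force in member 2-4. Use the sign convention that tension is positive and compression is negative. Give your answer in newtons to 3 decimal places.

1727.610

N=6 nodes, M=9 members, R=3 reactions → 2N=12, M+R=12
member 0 (0-1): L=3.6693, (cx,cy)=(0.1949,0.9808)
member 1 (0-2): L=1.3950, (cx,cy)=(1.0000,0.0000)
member 2 (1-2): L=3.6627, (cx,cy)=(0.1857,-0.9826)
member 3 (1-3): L=1.5845, (cx,cy)=(0.9625,-0.2714)
member 4 (2-3): L=3.2797, (cx,cy)=(0.2576,0.9662)
member 5 (2-4): L=1.6660, (cx,cy)=(1.0000,0.0000)
member 6 (3-4): L=3.2736, (cx,cy)=(0.2508,-0.9680)
member 7 (3-5): L=1.4823, (cx,cy)=(0.9850,0.1727)
member 8 (4-5): L=3.4841, (cx,cy)=(0.1834,0.9830)
solve A·x = −loads:
  F[0-1] = +356.9004 N (tension)
  F[0-2] = +3482.0250 N (tension)
  F[1-2] = -3919.0221 N (compression)
  F[1-3] = +664.5886 N (tension)
  F[2-3] = +3985.4370 N (tension)
  F[2-4] = +1727.6102 N (tension)
  F[3-4] = -6888.6030 N (compression)
  F[3-5] = +0.0000 N (tension)
  F[4-5] = -0.0000 N (compression)
  Rx@0 = -3551.5700 N
  Ry@0 = -350.0592 N
  Ry@4 = +6668.4492 N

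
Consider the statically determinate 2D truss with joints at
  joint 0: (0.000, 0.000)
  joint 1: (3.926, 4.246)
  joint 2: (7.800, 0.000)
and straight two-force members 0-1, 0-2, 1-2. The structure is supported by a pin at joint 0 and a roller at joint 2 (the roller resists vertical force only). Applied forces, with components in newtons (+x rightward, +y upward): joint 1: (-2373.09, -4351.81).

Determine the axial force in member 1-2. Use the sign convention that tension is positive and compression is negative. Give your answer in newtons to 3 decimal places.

-1216.415

N=3 nodes, M=3 members, R=3 reactions → 2N=6, M+R=6
member 0 (0-1): L=5.7829, (cx,cy)=(0.6789,0.7342)
member 1 (0-2): L=7.8000, (cx,cy)=(1.0000,0.0000)
member 2 (1-2): L=5.7477, (cx,cy)=(0.6740,-0.7387)
solve A·x = −loads:
  F[0-1] = -4703.1550 N (compression)
  F[0-2] = +819.8703 N (tension)
  F[1-2] = -1216.4153 N (compression)
  Rx@0 = +2373.0900 N
  Ry@0 = +3453.2118 N
  Ry@2 = +898.5982 N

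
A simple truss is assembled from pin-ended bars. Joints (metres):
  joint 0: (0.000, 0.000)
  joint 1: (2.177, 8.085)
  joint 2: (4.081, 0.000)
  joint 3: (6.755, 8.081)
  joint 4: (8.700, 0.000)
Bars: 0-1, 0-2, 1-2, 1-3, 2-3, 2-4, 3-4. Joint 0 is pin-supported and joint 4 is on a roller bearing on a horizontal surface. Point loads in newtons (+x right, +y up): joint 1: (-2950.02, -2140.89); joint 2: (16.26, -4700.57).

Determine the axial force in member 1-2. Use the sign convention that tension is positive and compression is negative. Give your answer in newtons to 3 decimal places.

N=5 nodes, M=7 members, R=3 reactions → 2N=10, M+R=10
member 0 (0-1): L=8.3730, (cx,cy)=(0.2600,0.9656)
member 1 (0-2): L=4.0810, (cx,cy)=(1.0000,0.0000)
member 2 (1-2): L=8.3062, (cx,cy)=(0.2292,-0.9734)
member 3 (1-3): L=4.5780, (cx,cy)=(1.0000,-0.0009)
member 4 (2-3): L=8.5119, (cx,cy)=(0.3141,0.9494)
member 5 (2-4): L=4.6190, (cx,cy)=(1.0000,0.0000)
member 6 (3-4): L=8.3118, (cx,cy)=(0.2340,-0.9722)
solve A·x = −loads:
  F[0-1] = -7085.9874 N (compression)
  F[0-2] = -1091.3788 N (compression)
  F[1-2] = +4830.0023 N (tension)
  F[1-3] = +0.4708 N (tension)
  F[2-3] = -0.8674 N (compression)
  F[2-4] = -0.1983 N (compression)
  F[3-4] = +0.8474 N (tension)
  Rx@0 = +2933.7600 N
  Ry@0 = +6842.2839 N
  Ry@4 = -0.8239 N

4830.002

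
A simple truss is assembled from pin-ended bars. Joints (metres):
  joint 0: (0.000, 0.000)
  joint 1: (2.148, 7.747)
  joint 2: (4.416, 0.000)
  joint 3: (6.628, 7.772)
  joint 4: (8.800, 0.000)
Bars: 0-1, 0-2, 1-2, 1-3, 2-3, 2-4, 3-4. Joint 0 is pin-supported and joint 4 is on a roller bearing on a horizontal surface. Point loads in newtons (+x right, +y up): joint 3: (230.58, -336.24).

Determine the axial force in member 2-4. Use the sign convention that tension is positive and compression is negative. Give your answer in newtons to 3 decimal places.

N=5 nodes, M=7 members, R=3 reactions → 2N=10, M+R=10
member 0 (0-1): L=8.0393, (cx,cy)=(0.2672,0.9636)
member 1 (0-2): L=4.4160, (cx,cy)=(1.0000,0.0000)
member 2 (1-2): L=8.0722, (cx,cy)=(0.2810,-0.9597)
member 3 (1-3): L=4.4801, (cx,cy)=(1.0000,0.0056)
member 4 (2-3): L=8.0807, (cx,cy)=(0.2737,0.9618)
member 5 (2-4): L=4.3840, (cx,cy)=(1.0000,0.0000)
member 6 (3-4): L=8.0698, (cx,cy)=(0.2692,-0.9631)
solve A·x = −loads:
  F[0-1] = +125.2059 N (tension)
  F[0-2] = +197.1265 N (tension)
  F[1-2] = -125.3189 N (compression)
  F[1-3] = +68.6649 N (tension)
  F[2-3] = +125.0471 N (tension)
  F[2-4] = +127.6857 N (tension)
  F[3-4] = -474.4004 N (compression)
  Rx@0 = -230.5800 N
  Ry@0 = -120.6539 N
  Ry@4 = +456.8939 N

127.686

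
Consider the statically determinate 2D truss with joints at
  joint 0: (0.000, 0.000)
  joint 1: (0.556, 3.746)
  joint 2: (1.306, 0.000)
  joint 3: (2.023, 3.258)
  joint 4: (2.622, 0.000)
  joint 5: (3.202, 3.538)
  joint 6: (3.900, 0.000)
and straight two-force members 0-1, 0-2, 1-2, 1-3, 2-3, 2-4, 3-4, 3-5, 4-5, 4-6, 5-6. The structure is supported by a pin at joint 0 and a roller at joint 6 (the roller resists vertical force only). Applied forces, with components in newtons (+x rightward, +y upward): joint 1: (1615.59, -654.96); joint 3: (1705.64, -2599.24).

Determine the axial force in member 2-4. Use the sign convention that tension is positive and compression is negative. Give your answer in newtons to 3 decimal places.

N=7 nodes, M=11 members, R=3 reactions → 2N=14, M+R=14
member 0 (0-1): L=3.7870, (cx,cy)=(0.1468,0.9892)
member 1 (0-2): L=1.3060, (cx,cy)=(1.0000,0.0000)
member 2 (1-2): L=3.8203, (cx,cy)=(0.1963,-0.9805)
member 3 (1-3): L=1.5460, (cx,cy)=(0.9489,-0.3156)
member 4 (2-3): L=3.3360, (cx,cy)=(0.2149,0.9766)
member 5 (2-4): L=1.3160, (cx,cy)=(1.0000,0.0000)
member 6 (3-4): L=3.3126, (cx,cy)=(0.1808,-0.9835)
member 7 (3-5): L=1.2118, (cx,cy)=(0.9729,0.2311)
member 8 (4-5): L=3.5852, (cx,cy)=(0.1618,0.9868)
member 9 (4-6): L=1.2780, (cx,cy)=(1.0000,0.0000)
member 10 (5-6): L=3.6062, (cx,cy)=(0.1936,-0.9811)
solve A·x = −loads:
  F[0-1] = +1176.8593 N (tension)
  F[0-2] = +3148.4475 N (tension)
  F[1-2] = -1463.1370 N (compression)
  F[1-3] = -1217.8269 N (compression)
  F[2-3] = +1468.9962 N (tension)
  F[2-4] = +2545.4762 N (tension)
  F[3-4] = -4893.3555 N (compression)
  F[3-5] = -1706.8270 N (compression)
  F[4-5] = +4876.9311 N (tension)
  F[4-6] = +871.6727 N (tension)
  F[5-6] = -4503.4704 N (compression)
  Rx@0 = -3321.2300 N
  Ry@0 = -1164.1065 N
  Ry@6 = +4418.3065 N

2545.476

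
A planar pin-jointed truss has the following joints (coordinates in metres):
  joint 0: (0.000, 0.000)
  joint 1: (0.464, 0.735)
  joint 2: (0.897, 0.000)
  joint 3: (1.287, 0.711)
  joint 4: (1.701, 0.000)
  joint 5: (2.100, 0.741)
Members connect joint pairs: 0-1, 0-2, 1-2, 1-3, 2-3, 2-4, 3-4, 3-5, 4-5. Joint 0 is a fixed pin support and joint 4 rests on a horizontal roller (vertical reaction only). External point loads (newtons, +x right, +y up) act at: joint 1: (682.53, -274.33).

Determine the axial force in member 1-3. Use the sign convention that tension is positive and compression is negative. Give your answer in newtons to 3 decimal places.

N=6 nodes, M=9 members, R=3 reactions → 2N=12, M+R=12
member 0 (0-1): L=0.8692, (cx,cy)=(0.5338,0.8456)
member 1 (0-2): L=0.8970, (cx,cy)=(1.0000,0.0000)
member 2 (1-2): L=0.8531, (cx,cy)=(0.5076,-0.8616)
member 3 (1-3): L=0.8233, (cx,cy)=(0.9996,-0.0291)
member 4 (2-3): L=0.8109, (cx,cy)=(0.4809,0.8768)
member 5 (2-4): L=0.8040, (cx,cy)=(1.0000,0.0000)
member 6 (3-4): L=0.8227, (cx,cy)=(0.5032,-0.8642)
member 7 (3-5): L=0.8136, (cx,cy)=(0.9993,0.0369)
member 8 (4-5): L=0.8416, (cx,cy)=(0.4741,0.8805)
solve A·x = −loads:
  F[0-1] = +112.8459 N (tension)
  F[0-2] = +622.2906 N (tension)
  F[1-2] = -415.2162 N (compression)
  F[1-3] = -411.7087 N (compression)
  F[2-3] = +408.0369 N (tension)
  F[2-4] = +215.2988 N (tension)
  F[3-4] = -427.8672 N (compression)
  F[3-5] = -0.0000 N (compression)
  F[4-5] = +0.0000 N (tension)
  Rx@0 = -682.5300 N
  Ry@0 = -95.4223 N
  Ry@4 = +369.7523 N

-411.709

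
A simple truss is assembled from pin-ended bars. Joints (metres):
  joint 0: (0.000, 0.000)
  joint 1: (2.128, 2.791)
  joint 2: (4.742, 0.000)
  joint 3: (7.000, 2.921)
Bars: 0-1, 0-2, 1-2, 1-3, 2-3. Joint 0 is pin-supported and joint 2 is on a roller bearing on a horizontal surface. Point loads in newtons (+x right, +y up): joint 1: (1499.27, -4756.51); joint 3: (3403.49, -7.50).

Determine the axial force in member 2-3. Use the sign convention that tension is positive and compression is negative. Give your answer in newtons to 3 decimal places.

N=4 nodes, M=5 members, R=3 reactions → 2N=8, M+R=8
member 0 (0-1): L=3.5097, (cx,cy)=(0.6063,0.7952)
member 1 (0-2): L=4.7420, (cx,cy)=(1.0000,0.0000)
member 2 (1-2): L=3.8240, (cx,cy)=(0.6836,-0.7299)
member 3 (1-3): L=4.8737, (cx,cy)=(0.9996,0.0267)
member 4 (2-3): L=3.6920, (cx,cy)=(0.6116,0.7912)
solve A·x = −loads:
  F[0-1] = +453.3280 N (tension)
  F[0-2] = +4627.8991 N (tension)
  F[1-2] = -6883.5685 N (compression)
  F[1-3] = +3482.3299 N (tension)
  F[2-3] = -126.8830 N (compression)
  Rx@0 = -4902.7600 N
  Ry@0 = -360.4966 N
  Ry@2 = +5124.5066 N

-126.883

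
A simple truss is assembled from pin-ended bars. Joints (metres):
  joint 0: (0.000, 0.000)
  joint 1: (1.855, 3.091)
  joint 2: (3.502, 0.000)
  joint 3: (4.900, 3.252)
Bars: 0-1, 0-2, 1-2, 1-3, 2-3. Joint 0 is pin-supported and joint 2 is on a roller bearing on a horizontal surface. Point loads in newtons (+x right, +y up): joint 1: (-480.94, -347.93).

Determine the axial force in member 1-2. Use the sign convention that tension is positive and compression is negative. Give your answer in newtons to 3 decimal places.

272.169

N=4 nodes, M=5 members, R=3 reactions → 2N=8, M+R=8
member 0 (0-1): L=3.6049, (cx,cy)=(0.5146,0.8574)
member 1 (0-2): L=3.5020, (cx,cy)=(1.0000,0.0000)
member 2 (1-2): L=3.5024, (cx,cy)=(0.4702,-0.8825)
member 3 (1-3): L=3.0493, (cx,cy)=(0.9986,0.0528)
member 4 (2-3): L=3.5398, (cx,cy)=(0.3949,0.9187)
solve A·x = −loads:
  F[0-1] = -685.9090 N (compression)
  F[0-2] = -127.9867 N (compression)
  F[1-2] = +272.1690 N (tension)
  F[1-3] = +0.0000 N (tension)
  F[2-3] = +0.0000 N (tension)
  Rx@0 = +480.9400 N
  Ry@0 = +588.1286 N
  Ry@2 = -240.1986 N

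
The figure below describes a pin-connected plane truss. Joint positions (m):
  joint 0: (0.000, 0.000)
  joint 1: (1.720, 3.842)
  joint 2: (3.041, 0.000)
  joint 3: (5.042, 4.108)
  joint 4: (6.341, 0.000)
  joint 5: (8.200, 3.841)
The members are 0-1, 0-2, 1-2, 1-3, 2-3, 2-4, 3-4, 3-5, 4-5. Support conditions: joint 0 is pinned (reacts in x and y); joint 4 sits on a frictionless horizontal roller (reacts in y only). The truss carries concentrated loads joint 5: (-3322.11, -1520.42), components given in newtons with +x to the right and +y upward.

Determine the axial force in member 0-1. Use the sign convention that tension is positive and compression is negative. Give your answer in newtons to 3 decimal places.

N=6 nodes, M=9 members, R=3 reactions → 2N=12, M+R=12
member 0 (0-1): L=4.2094, (cx,cy)=(0.4086,0.9127)
member 1 (0-2): L=3.0410, (cx,cy)=(1.0000,0.0000)
member 2 (1-2): L=4.0628, (cx,cy)=(0.3251,-0.9457)
member 3 (1-3): L=3.3326, (cx,cy)=(0.9968,0.0798)
member 4 (2-3): L=4.5694, (cx,cy)=(0.4379,0.8990)
member 5 (2-4): L=3.3000, (cx,cy)=(1.0000,0.0000)
member 6 (3-4): L=4.3085, (cx,cy)=(0.3015,-0.9535)
member 7 (3-5): L=3.1693, (cx,cy)=(0.9964,-0.0842)
member 8 (4-5): L=4.2672, (cx,cy)=(0.4356,0.9001)
solve A·x = −loads:
  F[0-1] = -1716.4169 N (compression)
  F[0-2] = -2620.7723 N (compression)
  F[1-2] = +1554.4278 N (tension)
  F[1-3] = -1210.6200 N (compression)
  F[2-3] = -1635.0772 N (compression)
  F[2-4] = -1399.3349 N (compression)
  F[3-4] = +1863.3647 N (tension)
  F[3-5] = -2493.4400 N (compression)
  F[4-5] = -1922.5083 N (compression)
  Rx@0 = +3322.1100 N
  Ry@0 = +1566.5926 N
  Ry@4 = -46.1726 N

-1716.417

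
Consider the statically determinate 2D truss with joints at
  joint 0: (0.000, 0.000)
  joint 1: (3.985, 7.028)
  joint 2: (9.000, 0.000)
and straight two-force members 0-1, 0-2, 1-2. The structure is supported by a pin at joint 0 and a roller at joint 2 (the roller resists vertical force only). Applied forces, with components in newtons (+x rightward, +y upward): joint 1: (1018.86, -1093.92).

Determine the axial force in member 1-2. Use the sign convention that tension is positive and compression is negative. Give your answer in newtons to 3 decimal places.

-1572.443

N=3 nodes, M=3 members, R=3 reactions → 2N=6, M+R=6
member 0 (0-1): L=8.0792, (cx,cy)=(0.4932,0.8699)
member 1 (0-2): L=9.0000, (cx,cy)=(1.0000,0.0000)
member 2 (1-2): L=8.6338, (cx,cy)=(0.5809,-0.8140)
solve A·x = −loads:
  F[0-1] = +213.8887 N (tension)
  F[0-2] = +913.3607 N (tension)
  F[1-2] = -1572.4428 N (compression)
  Rx@0 = -1018.8600 N
  Ry@0 = -186.0599 N
  Ry@2 = +1279.9799 N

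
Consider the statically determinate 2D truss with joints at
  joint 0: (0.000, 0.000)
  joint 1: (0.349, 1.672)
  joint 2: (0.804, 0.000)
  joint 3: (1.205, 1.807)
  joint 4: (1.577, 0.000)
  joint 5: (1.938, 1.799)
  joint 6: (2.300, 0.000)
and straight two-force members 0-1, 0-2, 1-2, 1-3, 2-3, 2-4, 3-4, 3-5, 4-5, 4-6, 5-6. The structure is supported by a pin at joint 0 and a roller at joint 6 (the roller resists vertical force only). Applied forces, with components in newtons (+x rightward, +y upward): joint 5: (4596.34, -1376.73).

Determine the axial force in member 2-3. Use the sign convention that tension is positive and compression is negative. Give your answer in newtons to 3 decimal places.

N=7 nodes, M=11 members, R=3 reactions → 2N=14, M+R=14
member 0 (0-1): L=1.7080, (cx,cy)=(0.2043,0.9789)
member 1 (0-2): L=0.8040, (cx,cy)=(1.0000,0.0000)
member 2 (1-2): L=1.7328, (cx,cy)=(0.2626,-0.9649)
member 3 (1-3): L=0.8666, (cx,cy)=(0.9878,0.1558)
member 4 (2-3): L=1.8510, (cx,cy)=(0.2166,0.9763)
member 5 (2-4): L=0.7730, (cx,cy)=(1.0000,0.0000)
member 6 (3-4): L=1.8449, (cx,cy)=(0.2016,-0.9795)
member 7 (3-5): L=0.7330, (cx,cy)=(0.9999,-0.0109)
member 8 (4-5): L=1.8349, (cx,cy)=(0.1967,0.9805)
member 9 (4-6): L=0.7230, (cx,cy)=(1.0000,0.0000)
member 10 (5-6): L=1.8351, (cx,cy)=(0.1973,-0.9803)
solve A·x = −loads:
  F[0-1] = +3451.2653 N (tension)
  F[0-2] = +3891.1488 N (tension)
  F[1-2] = -3246.7111 N (compression)
  F[1-3] = +1576.9665 N (tension)
  F[2-3] = +3208.9963 N (tension)
  F[2-4] = +2343.4155 N (tension)
  F[3-4] = -3482.2280 N (compression)
  F[3-5] = +2955.2487 N (tension)
  F[4-5] = +3478.6959 N (tension)
  F[4-6] = +956.8515 N (tension)
  F[5-6] = -4850.4969 N (compression)
  Rx@0 = -4596.3400 N
  Ry@0 = -3378.4519 N
  Ry@6 = +4755.1819 N

3208.996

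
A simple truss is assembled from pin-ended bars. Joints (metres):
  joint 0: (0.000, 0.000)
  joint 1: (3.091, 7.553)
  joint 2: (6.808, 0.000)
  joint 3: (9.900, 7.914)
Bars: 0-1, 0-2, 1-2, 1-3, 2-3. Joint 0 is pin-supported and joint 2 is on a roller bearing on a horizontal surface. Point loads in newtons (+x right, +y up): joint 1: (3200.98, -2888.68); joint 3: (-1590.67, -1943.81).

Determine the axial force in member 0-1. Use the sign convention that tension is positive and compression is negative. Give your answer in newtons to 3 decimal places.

N=4 nodes, M=5 members, R=3 reactions → 2N=8, M+R=8
member 0 (0-1): L=8.1610, (cx,cy)=(0.3788,0.9255)
member 1 (0-2): L=6.8080, (cx,cy)=(1.0000,0.0000)
member 2 (1-2): L=8.4181, (cx,cy)=(0.4416,-0.8972)
member 3 (1-3): L=6.8186, (cx,cy)=(0.9986,0.0529)
member 4 (2-3): L=8.4966, (cx,cy)=(0.3639,0.9314)
solve A·x = −loads:
  F[0-1] = +1088.9865 N (tension)
  F[0-2] = +1197.8541 N (tension)
  F[1-2] = -4392.9741 N (compression)
  F[1-3] = -849.9978 N (compression)
  F[2-3] = -2038.5864 N (compression)
  Rx@0 = -1610.3100 N
  Ry@0 = -1007.8550 N
  Ry@2 = +5840.3450 N

1088.986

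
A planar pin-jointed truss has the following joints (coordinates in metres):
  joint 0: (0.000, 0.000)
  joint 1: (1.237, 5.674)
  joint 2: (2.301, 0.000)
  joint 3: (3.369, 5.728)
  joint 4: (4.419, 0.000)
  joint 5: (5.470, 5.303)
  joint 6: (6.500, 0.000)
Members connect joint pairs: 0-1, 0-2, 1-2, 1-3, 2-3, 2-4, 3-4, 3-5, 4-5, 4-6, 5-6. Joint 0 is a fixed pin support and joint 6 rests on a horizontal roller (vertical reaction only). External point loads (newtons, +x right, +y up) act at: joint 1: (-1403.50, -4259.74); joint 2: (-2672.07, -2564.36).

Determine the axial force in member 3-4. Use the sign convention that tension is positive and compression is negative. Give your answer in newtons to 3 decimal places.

N=7 nodes, M=11 members, R=3 reactions → 2N=14, M+R=14
member 0 (0-1): L=5.8073, (cx,cy)=(0.2130,0.9771)
member 1 (0-2): L=2.3010, (cx,cy)=(1.0000,0.0000)
member 2 (1-2): L=5.7729, (cx,cy)=(0.1843,-0.9829)
member 3 (1-3): L=2.1327, (cx,cy)=(0.9997,0.0253)
member 4 (2-3): L=5.8267, (cx,cy)=(0.1833,0.9831)
member 5 (2-4): L=2.1180, (cx,cy)=(1.0000,0.0000)
member 6 (3-4): L=5.8234, (cx,cy)=(0.1803,-0.9836)
member 7 (3-5): L=2.1436, (cx,cy)=(0.9801,-0.1983)
member 8 (4-5): L=5.4061, (cx,cy)=(0.1944,0.9809)
member 9 (4-6): L=2.0810, (cx,cy)=(1.0000,0.0000)
member 10 (5-6): L=5.4021, (cx,cy)=(0.1907,-0.9817)
solve A·x = −loads:
  F[0-1] = -6479.5055 N (compression)
  F[0-2] = -2695.3791 N (compression)
  F[1-2] = +2097.7991 N (tension)
  F[1-3] = -363.4516 N (compression)
  F[2-3] = +511.1598 N (tension)
  F[2-4] = +269.6427 N (tension)
  F[3-4] = -463.2407 N (compression)
  F[3-5] = -189.8875 N (compression)
  F[4-5] = +464.5110 N (tension)
  F[4-6] = +95.8130 N (tension)
  F[5-6] = -502.5159 N (compression)
  Rx@0 = +4075.5700 N
  Ry@0 = +6330.8028 N
  Ry@6 = +493.2972 N

-463.241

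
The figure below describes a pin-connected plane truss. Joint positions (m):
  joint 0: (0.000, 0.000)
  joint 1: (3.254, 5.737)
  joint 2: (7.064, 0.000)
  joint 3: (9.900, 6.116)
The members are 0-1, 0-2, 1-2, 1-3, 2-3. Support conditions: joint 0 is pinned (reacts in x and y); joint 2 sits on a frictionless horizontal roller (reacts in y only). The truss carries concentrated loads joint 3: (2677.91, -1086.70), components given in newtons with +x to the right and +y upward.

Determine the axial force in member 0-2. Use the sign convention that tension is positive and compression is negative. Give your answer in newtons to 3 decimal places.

1115.394

N=4 nodes, M=5 members, R=3 reactions → 2N=8, M+R=8
member 0 (0-1): L=6.5956, (cx,cy)=(0.4934,0.8698)
member 1 (0-2): L=7.0640, (cx,cy)=(1.0000,0.0000)
member 2 (1-2): L=6.8869, (cx,cy)=(0.5532,-0.8330)
member 3 (1-3): L=6.6568, (cx,cy)=(0.9984,0.0569)
member 4 (2-3): L=6.7415, (cx,cy)=(0.4207,0.9072)
solve A·x = −loads:
  F[0-1] = +3167.0860 N (tension)
  F[0-2] = +1115.3944 N (tension)
  F[1-2] = -3083.2349 N (compression)
  F[1-3] = +3273.5480 N (tension)
  F[2-3] = -1403.2864 N (compression)
  Rx@0 = -2677.9100 N
  Ry@0 = -2754.8101 N
  Ry@2 = +3841.5101 N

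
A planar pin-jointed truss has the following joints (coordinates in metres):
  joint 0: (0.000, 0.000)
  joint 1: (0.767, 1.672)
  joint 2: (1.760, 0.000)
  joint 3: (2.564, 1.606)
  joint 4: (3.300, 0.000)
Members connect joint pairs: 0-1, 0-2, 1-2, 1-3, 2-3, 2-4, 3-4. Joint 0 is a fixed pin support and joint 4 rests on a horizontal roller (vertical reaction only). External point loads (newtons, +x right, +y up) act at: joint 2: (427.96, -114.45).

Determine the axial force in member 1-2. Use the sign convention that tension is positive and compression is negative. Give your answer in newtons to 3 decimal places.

64.574

N=5 nodes, M=7 members, R=3 reactions → 2N=10, M+R=10
member 0 (0-1): L=1.8395, (cx,cy)=(0.4170,0.9089)
member 1 (0-2): L=1.7600, (cx,cy)=(1.0000,0.0000)
member 2 (1-2): L=1.9446, (cx,cy)=(0.5106,-0.8598)
member 3 (1-3): L=1.7982, (cx,cy)=(0.9993,-0.0367)
member 4 (2-3): L=1.7960, (cx,cy)=(0.4477,0.8942)
member 5 (2-4): L=1.5400, (cx,cy)=(1.0000,0.0000)
member 6 (3-4): L=1.7666, (cx,cy)=(0.4166,-0.9091)
solve A·x = −loads:
  F[0-1] = -58.7616 N (compression)
  F[0-2] = +452.4609 N (tension)
  F[1-2] = +64.5744 N (tension)
  F[1-3] = -57.5135 N (compression)
  F[2-3] = +65.9011 N (tension)
  F[2-4] = +27.9735 N (tension)
  F[3-4] = -67.1446 N (compression)
  Rx@0 = -427.9600 N
  Ry@0 = +53.4100 N
  Ry@4 = +61.0400 N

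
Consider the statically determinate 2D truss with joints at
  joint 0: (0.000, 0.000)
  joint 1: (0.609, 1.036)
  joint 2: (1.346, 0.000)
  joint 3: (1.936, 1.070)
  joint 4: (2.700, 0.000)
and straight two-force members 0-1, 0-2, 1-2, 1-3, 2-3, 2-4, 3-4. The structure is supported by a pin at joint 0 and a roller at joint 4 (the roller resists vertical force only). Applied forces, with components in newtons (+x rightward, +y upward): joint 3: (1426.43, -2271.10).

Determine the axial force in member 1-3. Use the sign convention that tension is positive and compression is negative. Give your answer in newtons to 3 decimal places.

N=5 nodes, M=7 members, R=3 reactions → 2N=10, M+R=10
member 0 (0-1): L=1.2017, (cx,cy)=(0.5068,0.8621)
member 1 (0-2): L=1.3460, (cx,cy)=(1.0000,0.0000)
member 2 (1-2): L=1.2714, (cx,cy)=(0.5797,-0.8148)
member 3 (1-3): L=1.3274, (cx,cy)=(0.9997,0.0256)
member 4 (2-3): L=1.2219, (cx,cy)=(0.4829,0.8757)
member 5 (2-4): L=1.3540, (cx,cy)=(1.0000,0.0000)
member 6 (3-4): L=1.3148, (cx,cy)=(0.5811,-0.8138)
solve A·x = −loads:
  F[0-1] = -89.7224 N (compression)
  F[0-2] = +1471.8982 N (tension)
  F[1-2] = +91.8203 N (tension)
  F[1-3] = -98.7265 N (compression)
  F[2-3] = -85.4400 N (compression)
  F[2-4] = +1566.3797 N (tension)
  F[3-4] = -2695.5690 N (compression)
  Rx@0 = -1426.4300 N
  Ry@0 = +77.3483 N
  Ry@4 = +2193.7517 N

-98.726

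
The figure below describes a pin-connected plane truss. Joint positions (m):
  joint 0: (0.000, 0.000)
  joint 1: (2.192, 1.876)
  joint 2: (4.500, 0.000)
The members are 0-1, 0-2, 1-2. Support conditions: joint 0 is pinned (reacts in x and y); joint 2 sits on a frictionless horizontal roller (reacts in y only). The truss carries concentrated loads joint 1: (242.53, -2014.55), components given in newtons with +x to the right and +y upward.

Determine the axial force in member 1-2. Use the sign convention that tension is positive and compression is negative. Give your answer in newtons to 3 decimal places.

N=3 nodes, M=3 members, R=3 reactions → 2N=6, M+R=6
member 0 (0-1): L=2.8852, (cx,cy)=(0.7597,0.6502)
member 1 (0-2): L=4.5000, (cx,cy)=(1.0000,0.0000)
member 2 (1-2): L=2.9743, (cx,cy)=(0.7760,-0.6307)
solve A·x = −loads:
  F[0-1] = -1433.5637 N (compression)
  F[0-2] = +1331.6739 N (tension)
  F[1-2] = -1716.0954 N (compression)
  Rx@0 = -242.5300 N
  Ry@0 = +932.1322 N
  Ry@2 = +1082.4178 N

-1716.095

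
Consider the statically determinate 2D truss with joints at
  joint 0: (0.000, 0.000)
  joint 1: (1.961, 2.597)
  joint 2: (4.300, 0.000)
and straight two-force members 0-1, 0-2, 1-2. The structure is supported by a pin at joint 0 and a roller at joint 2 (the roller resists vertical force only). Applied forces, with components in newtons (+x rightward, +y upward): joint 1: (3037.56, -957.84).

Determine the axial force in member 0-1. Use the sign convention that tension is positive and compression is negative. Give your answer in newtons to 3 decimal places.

1645.935

N=3 nodes, M=3 members, R=3 reactions → 2N=6, M+R=6
member 0 (0-1): L=3.2542, (cx,cy)=(0.6026,0.7980)
member 1 (0-2): L=4.3000, (cx,cy)=(1.0000,0.0000)
member 2 (1-2): L=3.4950, (cx,cy)=(0.6692,-0.7431)
solve A·x = −loads:
  F[0-1] = +1645.9354 N (tension)
  F[0-2] = +2045.7149 N (tension)
  F[1-2] = -3056.8033 N (compression)
  Rx@0 = -3037.5600 N
  Ry@0 = -1313.5245 N
  Ry@2 = +2271.3645 N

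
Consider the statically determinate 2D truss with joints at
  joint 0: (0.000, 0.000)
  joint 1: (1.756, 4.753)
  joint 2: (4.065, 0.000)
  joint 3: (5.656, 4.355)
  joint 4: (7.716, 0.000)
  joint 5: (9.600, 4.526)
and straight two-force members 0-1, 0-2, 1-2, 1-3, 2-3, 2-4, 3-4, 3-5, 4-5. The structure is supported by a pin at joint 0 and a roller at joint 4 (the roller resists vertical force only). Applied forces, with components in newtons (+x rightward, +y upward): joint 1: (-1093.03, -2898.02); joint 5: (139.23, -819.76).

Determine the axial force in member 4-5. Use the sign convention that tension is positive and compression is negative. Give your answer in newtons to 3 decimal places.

-910.925

N=6 nodes, M=9 members, R=3 reactions → 2N=12, M+R=12
member 0 (0-1): L=5.0670, (cx,cy)=(0.3466,0.9380)
member 1 (0-2): L=4.0650, (cx,cy)=(1.0000,0.0000)
member 2 (1-2): L=5.2842, (cx,cy)=(0.4370,-0.8995)
member 3 (1-3): L=3.9203, (cx,cy)=(0.9948,-0.1015)
member 4 (2-3): L=4.6365, (cx,cy)=(0.3431,0.9393)
member 5 (2-4): L=3.6510, (cx,cy)=(1.0000,0.0000)
member 6 (3-4): L=4.8176, (cx,cy)=(0.4276,-0.9040)
member 7 (3-5): L=3.9477, (cx,cy)=(0.9991,0.0433)
member 8 (4-5): L=4.9025, (cx,cy)=(0.3843,0.9232)
solve A·x = −loads:
  F[0-1] = -2803.7098 N (compression)
  F[0-2] = +17.8418 N (tension)
  F[1-2] = -328.0505 N (compression)
  F[1-3] = +266.1098 N (tension)
  F[2-3] = +314.1488 N (tension)
  F[2-4] = -233.3036 N (compression)
  F[3-4] = -273.0659 N (compression)
  F[3-5] = +489.7550 N (tension)
  F[4-5] = -910.9246 N (compression)
  Rx@0 = +953.8000 N
  Ry@0 = +2629.9622 N
  Ry@4 = +1087.8178 N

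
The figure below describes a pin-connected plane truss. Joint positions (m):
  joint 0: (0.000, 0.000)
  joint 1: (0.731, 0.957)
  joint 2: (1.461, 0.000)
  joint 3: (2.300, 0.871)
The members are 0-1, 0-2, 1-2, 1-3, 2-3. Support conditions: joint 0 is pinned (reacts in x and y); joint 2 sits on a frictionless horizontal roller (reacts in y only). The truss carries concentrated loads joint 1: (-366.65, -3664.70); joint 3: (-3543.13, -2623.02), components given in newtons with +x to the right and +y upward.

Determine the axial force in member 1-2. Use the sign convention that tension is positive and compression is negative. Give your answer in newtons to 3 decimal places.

N=4 nodes, M=5 members, R=3 reactions → 2N=8, M+R=8
member 0 (0-1): L=1.2042, (cx,cy)=(0.6070,0.7947)
member 1 (0-2): L=1.4610, (cx,cy)=(1.0000,0.0000)
member 2 (1-2): L=1.2036, (cx,cy)=(0.6065,-0.7951)
member 3 (1-3): L=1.5714, (cx,cy)=(0.9985,-0.0547)
member 4 (2-3): L=1.2094, (cx,cy)=(0.6938,0.7202)
solve A·x = −loads:
  F[0-1] = -3368.9380 N (compression)
  F[0-2] = -1864.7723 N (compression)
  F[1-2] = -1175.3731 N (compression)
  F[1-3] = -966.9506 N (compression)
  F[2-3] = -3715.4851 N (compression)
  Rx@0 = +3909.7800 N
  Ry@0 = +2677.2536 N
  Ry@2 = +3610.4664 N

-1175.373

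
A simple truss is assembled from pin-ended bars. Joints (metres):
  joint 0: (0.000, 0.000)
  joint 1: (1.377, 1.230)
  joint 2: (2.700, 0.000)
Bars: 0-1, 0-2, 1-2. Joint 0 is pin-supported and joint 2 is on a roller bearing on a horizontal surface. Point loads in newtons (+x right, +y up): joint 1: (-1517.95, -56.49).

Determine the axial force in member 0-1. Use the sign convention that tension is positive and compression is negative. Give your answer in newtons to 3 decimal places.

-1079.579

N=3 nodes, M=3 members, R=3 reactions → 2N=6, M+R=6
member 0 (0-1): L=1.8464, (cx,cy)=(0.7458,0.6662)
member 1 (0-2): L=2.7000, (cx,cy)=(1.0000,0.0000)
member 2 (1-2): L=1.8064, (cx,cy)=(0.7324,-0.6809)
solve A·x = −loads:
  F[0-1] = -1079.5786 N (compression)
  F[0-2] = -712.8073 N (compression)
  F[1-2] = +973.2761 N (tension)
  Rx@0 = +1517.9500 N
  Ry@0 = +719.1907 N
  Ry@2 = -662.7007 N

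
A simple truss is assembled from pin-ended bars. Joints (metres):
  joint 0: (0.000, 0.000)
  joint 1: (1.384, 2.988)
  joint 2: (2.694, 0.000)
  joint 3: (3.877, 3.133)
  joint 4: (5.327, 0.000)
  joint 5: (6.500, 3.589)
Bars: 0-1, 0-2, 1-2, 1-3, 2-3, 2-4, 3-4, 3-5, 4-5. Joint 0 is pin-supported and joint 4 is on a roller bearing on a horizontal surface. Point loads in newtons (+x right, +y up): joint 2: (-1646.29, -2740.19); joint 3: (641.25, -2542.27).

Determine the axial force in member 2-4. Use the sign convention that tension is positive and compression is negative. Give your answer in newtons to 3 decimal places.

1672.241

N=6 nodes, M=9 members, R=3 reactions → 2N=12, M+R=12
member 0 (0-1): L=3.2930, (cx,cy)=(0.4203,0.9074)
member 1 (0-2): L=2.6940, (cx,cy)=(1.0000,0.0000)
member 2 (1-2): L=3.2626, (cx,cy)=(0.4015,-0.9158)
member 3 (1-3): L=2.4972, (cx,cy)=(0.9983,0.0581)
member 4 (2-3): L=3.3489, (cx,cy)=(0.3532,0.9355)
member 5 (2-4): L=2.6330, (cx,cy)=(1.0000,0.0000)
member 6 (3-4): L=3.4523, (cx,cy)=(0.4200,-0.9075)
member 7 (3-5): L=2.6623, (cx,cy)=(0.9852,0.1713)
member 8 (4-5): L=3.7758, (cx,cy)=(0.3107,0.9505)
solve A·x = −loads:
  F[0-1] = -1839.6342 N (compression)
  F[0-2] = -231.8596 N (compression)
  F[1-2] = +1729.4424 N (tension)
  F[1-3] = -1470.0771 N (compression)
  F[2-3] = +1235.9684 N (tension)
  F[2-4] = +1672.2415 N (tension)
  F[3-4] = -3981.4028 N (compression)
  F[3-5] = +0.0000 N (tension)
  F[4-5] = +0.0000 N (tension)
  Rx@0 = +1005.0400 N
  Ry@0 = +1669.2652 N
  Ry@4 = +3613.1948 N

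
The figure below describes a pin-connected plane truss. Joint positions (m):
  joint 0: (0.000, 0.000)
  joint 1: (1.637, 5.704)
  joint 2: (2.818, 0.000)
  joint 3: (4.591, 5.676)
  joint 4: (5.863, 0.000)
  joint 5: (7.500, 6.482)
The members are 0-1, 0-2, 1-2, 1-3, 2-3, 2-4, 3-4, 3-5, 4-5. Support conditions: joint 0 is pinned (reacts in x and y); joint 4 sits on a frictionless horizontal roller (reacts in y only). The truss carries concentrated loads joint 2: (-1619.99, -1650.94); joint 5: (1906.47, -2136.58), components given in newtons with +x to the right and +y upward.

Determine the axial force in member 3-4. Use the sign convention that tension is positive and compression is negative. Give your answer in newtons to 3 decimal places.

N=6 nodes, M=9 members, R=3 reactions → 2N=12, M+R=12
member 0 (0-1): L=5.9343, (cx,cy)=(0.2759,0.9612)
member 1 (0-2): L=2.8180, (cx,cy)=(1.0000,0.0000)
member 2 (1-2): L=5.8250, (cx,cy)=(0.2027,-0.9792)
member 3 (1-3): L=2.9541, (cx,cy)=(1.0000,-0.0095)
member 4 (2-3): L=5.9465, (cx,cy)=(0.2982,0.9545)
member 5 (2-4): L=3.0450, (cx,cy)=(1.0000,0.0000)
member 6 (3-4): L=5.8168, (cx,cy)=(0.2187,-0.9758)
member 7 (3-5): L=3.0186, (cx,cy)=(0.9637,0.2670)
member 8 (4-5): L=6.6855, (cx,cy)=(0.2449,0.9696)
solve A·x = −loads:
  F[0-1] = +1921.4248 N (tension)
  F[0-2] = -243.5566 N (compression)
  F[1-2] = -1894.8920 N (compression)
  F[1-3] = +914.2623 N (tension)
  F[2-3] = +3673.5660 N (tension)
  F[2-4] = -103.0620 N (compression)
  F[3-4] = -2837.7718 N (compression)
  F[3-5] = +2729.1765 N (tension)
  F[4-5] = -2955.2630 N (compression)
  Rx@0 = -286.4800 N
  Ry@0 = -1846.8715 N
  Ry@4 = +5634.3915 N

-2837.772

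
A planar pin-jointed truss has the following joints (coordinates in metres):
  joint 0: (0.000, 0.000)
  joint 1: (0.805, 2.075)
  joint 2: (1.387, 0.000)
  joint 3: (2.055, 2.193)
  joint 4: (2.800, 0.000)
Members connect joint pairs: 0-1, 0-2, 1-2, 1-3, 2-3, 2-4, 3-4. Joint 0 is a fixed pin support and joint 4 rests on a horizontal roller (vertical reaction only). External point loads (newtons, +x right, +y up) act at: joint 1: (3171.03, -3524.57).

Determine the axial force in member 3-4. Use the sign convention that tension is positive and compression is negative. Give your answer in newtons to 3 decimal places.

-3552.050

N=5 nodes, M=7 members, R=3 reactions → 2N=10, M+R=10
member 0 (0-1): L=2.2257, (cx,cy)=(0.3617,0.9323)
member 1 (0-2): L=1.3870, (cx,cy)=(1.0000,0.0000)
member 2 (1-2): L=2.1551, (cx,cy)=(0.2701,-0.9628)
member 3 (1-3): L=1.2556, (cx,cy)=(0.9956,0.0940)
member 4 (2-3): L=2.2925, (cx,cy)=(0.2914,0.9566)
member 5 (2-4): L=1.4130, (cx,cy)=(1.0000,0.0000)
member 6 (3-4): L=2.3161, (cx,cy)=(0.3217,-0.9469)
solve A·x = −loads:
  F[0-1] = -173.0092 N (compression)
  F[0-2] = +3233.6052 N (tension)
  F[1-2] = -3711.8164 N (compression)
  F[1-3] = -2241.1108 N (compression)
  F[2-3] = +3736.0221 N (tension)
  F[2-4] = +1142.5622 N (tension)
  F[3-4] = -3552.0498 N (compression)
  Rx@0 = -3171.0300 N
  Ry@0 = +161.2964 N
  Ry@4 = +3363.2736 N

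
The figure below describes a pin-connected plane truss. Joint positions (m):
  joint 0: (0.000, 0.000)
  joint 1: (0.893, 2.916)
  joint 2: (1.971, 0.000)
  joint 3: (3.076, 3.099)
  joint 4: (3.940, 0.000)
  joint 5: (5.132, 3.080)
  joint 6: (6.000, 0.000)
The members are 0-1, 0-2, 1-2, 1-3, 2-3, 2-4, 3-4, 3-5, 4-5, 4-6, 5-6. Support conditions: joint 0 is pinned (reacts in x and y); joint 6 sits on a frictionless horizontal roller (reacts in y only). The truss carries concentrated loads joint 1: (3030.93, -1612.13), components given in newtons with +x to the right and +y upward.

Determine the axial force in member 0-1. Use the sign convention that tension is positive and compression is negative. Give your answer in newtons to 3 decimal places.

105.463

N=7 nodes, M=11 members, R=3 reactions → 2N=14, M+R=14
member 0 (0-1): L=3.0497, (cx,cy)=(0.2928,0.9562)
member 1 (0-2): L=1.9710, (cx,cy)=(1.0000,0.0000)
member 2 (1-2): L=3.1089, (cx,cy)=(0.3467,-0.9380)
member 3 (1-3): L=2.1907, (cx,cy)=(0.9965,0.0835)
member 4 (2-3): L=3.2901, (cx,cy)=(0.3359,0.9419)
member 5 (2-4): L=1.9690, (cx,cy)=(1.0000,0.0000)
member 6 (3-4): L=3.2172, (cx,cy)=(0.2686,-0.9633)
member 7 (3-5): L=2.0561, (cx,cy)=(1.0000,-0.0092)
member 8 (4-5): L=3.3026, (cx,cy)=(0.3609,0.9326)
member 9 (4-6): L=2.0600, (cx,cy)=(1.0000,0.0000)
member 10 (5-6): L=3.2000, (cx,cy)=(0.2713,-0.9625)
solve A·x = −loads:
  F[0-1] = +105.4633 N (tension)
  F[0-2] = +3000.0484 N (tension)
  F[1-2] = -2031.4487 N (compression)
  F[1-3] = -2303.6986 N (compression)
  F[2-3] = +2022.9176 N (tension)
  F[2-4] = +1616.2395 N (tension)
  F[3-4] = -1767.3467 N (compression)
  F[3-5] = -1141.6540 N (compression)
  F[4-5] = +1825.4675 N (tension)
  F[4-6] = +482.7463 N (tension)
  F[5-6] = -1779.6945 N (compression)
  Rx@0 = -3030.9300 N
  Ry@0 = -100.8407 N
  Ry@6 = +1712.9707 N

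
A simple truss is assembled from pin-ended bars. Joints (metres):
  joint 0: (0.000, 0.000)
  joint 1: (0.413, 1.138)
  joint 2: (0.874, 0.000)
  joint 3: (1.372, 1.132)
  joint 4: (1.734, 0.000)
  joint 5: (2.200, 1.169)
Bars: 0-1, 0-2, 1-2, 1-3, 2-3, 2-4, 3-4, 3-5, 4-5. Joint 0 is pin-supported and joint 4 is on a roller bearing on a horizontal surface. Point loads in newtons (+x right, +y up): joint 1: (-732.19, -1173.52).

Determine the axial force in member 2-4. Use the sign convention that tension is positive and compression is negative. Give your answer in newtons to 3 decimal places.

-64.284

N=6 nodes, M=9 members, R=3 reactions → 2N=12, M+R=12
member 0 (0-1): L=1.2106, (cx,cy)=(0.3411,0.9400)
member 1 (0-2): L=0.8740, (cx,cy)=(1.0000,0.0000)
member 2 (1-2): L=1.2278, (cx,cy)=(0.3755,-0.9268)
member 3 (1-3): L=0.9590, (cx,cy)=(1.0000,-0.0063)
member 4 (2-3): L=1.2367, (cx,cy)=(0.4027,0.9153)
member 5 (2-4): L=0.8600, (cx,cy)=(1.0000,0.0000)
member 6 (3-4): L=1.1885, (cx,cy)=(0.3046,-0.9525)
member 7 (3-5): L=0.8288, (cx,cy)=(0.9990,0.0446)
member 8 (4-5): L=1.2585, (cx,cy)=(0.3703,0.9289)
solve A·x = −loads:
  F[0-1] = -1462.2605 N (compression)
  F[0-2] = -233.3456 N (compression)
  F[1-2] = +215.8595 N (tension)
  F[1-3] = +152.3021 N (tension)
  F[2-3] = -218.5715 N (compression)
  F[2-4] = -64.2837 N (compression)
  F[3-4] = +211.0483 N (tension)
  F[3-5] = +0.0000 N (tension)
  F[4-5] = -0.0000 N (compression)
  Rx@0 = +732.1900 N
  Ry@0 = +1374.5399 N
  Ry@4 = -201.0199 N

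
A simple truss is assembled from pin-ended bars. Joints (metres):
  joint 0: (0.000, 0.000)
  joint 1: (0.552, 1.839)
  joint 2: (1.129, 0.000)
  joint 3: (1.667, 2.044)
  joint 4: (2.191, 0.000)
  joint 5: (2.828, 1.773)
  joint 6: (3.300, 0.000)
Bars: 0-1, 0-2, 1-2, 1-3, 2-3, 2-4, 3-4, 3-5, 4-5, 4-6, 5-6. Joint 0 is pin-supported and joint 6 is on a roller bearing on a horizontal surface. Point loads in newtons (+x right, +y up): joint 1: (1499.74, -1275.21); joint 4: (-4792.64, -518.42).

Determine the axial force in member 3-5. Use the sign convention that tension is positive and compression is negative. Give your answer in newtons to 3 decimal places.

N=7 nodes, M=11 members, R=3 reactions → 2N=14, M+R=14
member 0 (0-1): L=1.9201, (cx,cy)=(0.2875,0.9578)
member 1 (0-2): L=1.1290, (cx,cy)=(1.0000,0.0000)
member 2 (1-2): L=1.9274, (cx,cy)=(0.2994,-0.9541)
member 3 (1-3): L=1.1337, (cx,cy)=(0.9835,0.1808)
member 4 (2-3): L=2.1136, (cx,cy)=(0.2545,0.9671)
member 5 (2-4): L=1.0620, (cx,cy)=(1.0000,0.0000)
member 6 (3-4): L=2.1101, (cx,cy)=(0.2483,-0.9687)
member 7 (3-5): L=1.1922, (cx,cy)=(0.9738,-0.2273)
member 8 (4-5): L=1.8840, (cx,cy)=(0.3381,0.9411)
member 9 (4-6): L=1.1090, (cx,cy)=(1.0000,0.0000)
member 10 (5-6): L=1.8348, (cx,cy)=(0.2573,-0.9663)
solve A·x = −loads:
  F[0-1] = -418.0053 N (compression)
  F[0-2] = -3172.7271 N (compression)
  F[1-2] = -1162.0175 N (compression)
  F[1-3] = -1293.3631 N (compression)
  F[2-3] = +1146.4874 N (tension)
  F[2-4] = -3812.4246 N (compression)
  F[3-4] = -709.3913 N (compression)
  F[3-5] = -825.6662 N (compression)
  F[4-5] = +1281.0384 N (tension)
  F[4-6] = +370.9104 N (tension)
  F[5-6] = -1441.7975 N (compression)
  Rx@0 = +3292.9000 N
  Ry@0 = +400.3585 N
  Ry@6 = +1393.2715 N

-825.666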